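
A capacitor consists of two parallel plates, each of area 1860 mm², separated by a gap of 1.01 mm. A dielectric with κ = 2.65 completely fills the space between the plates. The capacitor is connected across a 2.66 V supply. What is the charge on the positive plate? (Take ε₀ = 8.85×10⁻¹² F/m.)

A = 1860 mm² = 1.86×10⁻³ m².
C = κε₀A/d = 2.65 × 8.85×10⁻¹² × 1.86×10⁻³ / 1.01×10⁻³ = 4.32×10⁻¹¹ F.
Q = CV = 4.32×10⁻¹¹ × 2.66 = 1.15×10⁻¹⁰ C.

115 pC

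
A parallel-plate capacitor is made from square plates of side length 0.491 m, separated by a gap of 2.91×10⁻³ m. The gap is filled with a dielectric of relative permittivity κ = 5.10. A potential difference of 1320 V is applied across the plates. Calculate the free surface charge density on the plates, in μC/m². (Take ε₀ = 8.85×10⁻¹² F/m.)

σ ≈ 20.5 μC/m²

A = (0.491 m)² = 0.241 m².
C = κε₀A/d = 5.10 × 8.85×10⁻¹² × 0.241 / 2.91×10⁻³ = 3.74×10⁻⁹ F.
σ = Q/A = CV/A = 3.74×10⁻⁹ × 1320 / 0.241 = 2.05×10⁻⁵ C/m².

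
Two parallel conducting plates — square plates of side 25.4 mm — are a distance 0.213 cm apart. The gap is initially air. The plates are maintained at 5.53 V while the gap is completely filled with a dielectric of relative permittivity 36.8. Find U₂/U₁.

36.8

Battery connected ⇒ V is held fixed.
C₂ = 36.8 C₁ and U = ½CV², so U₂/U₁ = C₂/C₁ = 36.8.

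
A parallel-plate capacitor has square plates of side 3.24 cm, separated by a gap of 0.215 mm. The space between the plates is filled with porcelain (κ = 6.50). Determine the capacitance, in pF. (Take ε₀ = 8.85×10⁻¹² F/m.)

281 pF

A = (3.24 cm)² = 1.05×10⁻³ m².
C = κε₀A/d = 6.50 × 8.85×10⁻¹² × 1.05×10⁻³ / 2.15×10⁻⁴ = 2.81×10⁻¹⁰ F.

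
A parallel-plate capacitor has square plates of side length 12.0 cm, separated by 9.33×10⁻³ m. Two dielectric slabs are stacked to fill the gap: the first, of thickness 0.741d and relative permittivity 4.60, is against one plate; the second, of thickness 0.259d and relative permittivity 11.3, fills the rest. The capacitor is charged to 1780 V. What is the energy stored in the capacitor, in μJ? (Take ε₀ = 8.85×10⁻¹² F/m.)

A = (12.0 cm)² = 1.44×10⁻² m².
Stacked slabs ⇒ two capacitors in series, each with the full plate area.
C₁ = κ₁ε₀A/d₁ = 4.60 × 8.85×10⁻¹² × 1.44×10⁻² / 6.91×10⁻³ = 8.48×10⁻¹¹ F.
C₂ = κ₂ε₀A/d₂ = 11.3 × 8.85×10⁻¹² × 1.44×10⁻² / 2.42×10⁻³ = 5.96×10⁻¹⁰ F.
C = (1/C₁ + 1/C₂)⁻¹ = 7.42×10⁻¹¹ F.
U = ½CV² = ½ × 7.42×10⁻¹¹ × (1780)² = 1.18×10⁻⁴ J.

U ≈ 118 μJ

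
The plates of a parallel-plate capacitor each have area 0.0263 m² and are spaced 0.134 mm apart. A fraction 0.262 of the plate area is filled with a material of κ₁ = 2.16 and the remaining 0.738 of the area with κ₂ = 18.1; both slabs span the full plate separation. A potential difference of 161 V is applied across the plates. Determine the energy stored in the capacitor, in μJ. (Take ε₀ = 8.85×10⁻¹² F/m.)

Side-by-side slabs ⇒ two capacitors in parallel, each spanning the full gap.
C₁ = κ₁ε₀A₁/d = 2.16 × 8.85×10⁻¹² × 6.89×10⁻³ / 1.34×10⁻⁴ = 9.83×10⁻¹⁰ F.
C₂ = κ₂ε₀A₂/d = 18.1 × 8.85×10⁻¹² × 1.94×10⁻² / 1.34×10⁻⁴ = 2.32×10⁻⁸ F.
C = C₁ + C₂ = 2.42×10⁻⁸ F.
U = ½CV² = ½ × 2.42×10⁻⁸ × (161)² = 3.13×10⁻⁴ J.

313 μJ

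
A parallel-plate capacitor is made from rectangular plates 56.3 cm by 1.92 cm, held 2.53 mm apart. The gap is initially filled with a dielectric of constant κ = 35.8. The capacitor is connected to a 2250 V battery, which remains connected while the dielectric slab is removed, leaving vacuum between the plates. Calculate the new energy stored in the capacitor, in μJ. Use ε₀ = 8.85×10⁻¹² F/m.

A = 56.3 × 1.92 cm² = 1.08×10⁻² m².
Initially C₁ = κε₀A/d = 35.8 × 8.85×10⁻¹² × 1.08×10⁻² / 2.53×10⁻³ = 1.35×10⁻⁹ F.
U₁ = 3.43×10⁻³ J.
Battery connected ⇒ V is held fixed. C₂ = 0.0279 C₁ and U = ½CV², so U₂/U₁ = C₂/C₁ = 0.0279.
U₂ = 0.0279 × 3.43×10⁻³ = 9.57×10⁻⁵ J.

U ≈ 95.7 μJ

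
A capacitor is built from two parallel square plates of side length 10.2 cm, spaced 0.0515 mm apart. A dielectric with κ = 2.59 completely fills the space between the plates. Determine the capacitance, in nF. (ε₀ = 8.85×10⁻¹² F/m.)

4.63 nF

A = (10.2 cm)² = 1.04×10⁻² m².
C = κε₀A/d = 2.59 × 8.85×10⁻¹² × 1.04×10⁻² / 5.15×10⁻⁵ = 4.63×10⁻⁹ F.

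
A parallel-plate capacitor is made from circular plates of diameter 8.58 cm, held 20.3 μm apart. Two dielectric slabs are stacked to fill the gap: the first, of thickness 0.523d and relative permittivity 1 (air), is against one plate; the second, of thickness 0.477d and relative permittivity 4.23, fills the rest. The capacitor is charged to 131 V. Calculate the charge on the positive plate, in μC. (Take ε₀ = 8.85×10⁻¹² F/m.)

0.519 μC

A = π(8.58/2 cm)² = 5.78×10⁻³ m².
Stacked slabs ⇒ two capacitors in series, each with the full plate area.
C₁ = κ₁ε₀A/d₁ = 1.00 × 8.85×10⁻¹² × 5.78×10⁻³ / 1.06×10⁻⁵ = 4.82×10⁻⁹ F.
C₂ = κ₂ε₀A/d₂ = 4.23 × 8.85×10⁻¹² × 5.78×10⁻³ / 9.68×10⁻⁶ = 2.24×10⁻⁸ F.
C = (1/C₁ + 1/C₂)⁻¹ = 3.96×10⁻⁹ F.
Q = CV = 3.96×10⁻⁹ × 131 = 5.19×10⁻⁷ C.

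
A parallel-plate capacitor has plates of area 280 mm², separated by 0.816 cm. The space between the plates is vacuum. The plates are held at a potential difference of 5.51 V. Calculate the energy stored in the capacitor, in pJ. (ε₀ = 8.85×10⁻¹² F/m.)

U ≈ 4.61 pJ

A = 280 mm² = 2.80×10⁻⁴ m².
C = ε₀A/d = 8.85×10⁻¹² × 2.80×10⁻⁴ / 8.16×10⁻³ = 3.04×10⁻¹³ F.
U = ½CV² = ½ × 3.04×10⁻¹³ × (5.51)² = 4.61×10⁻¹² J.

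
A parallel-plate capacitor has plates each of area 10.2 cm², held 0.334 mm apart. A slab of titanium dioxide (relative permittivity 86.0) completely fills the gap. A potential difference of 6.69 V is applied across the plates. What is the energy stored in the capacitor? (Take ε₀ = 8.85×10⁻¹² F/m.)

A = 10.2 cm² = 1.02×10⁻³ m².
C = κε₀A/d = 86.0 × 8.85×10⁻¹² × 1.02×10⁻³ / 3.34×10⁻⁴ = 2.32×10⁻⁹ F.
U = ½CV² = ½ × 2.32×10⁻⁹ × (6.69)² = 5.20×10⁻⁸ J.

U ≈ 52.0 nJ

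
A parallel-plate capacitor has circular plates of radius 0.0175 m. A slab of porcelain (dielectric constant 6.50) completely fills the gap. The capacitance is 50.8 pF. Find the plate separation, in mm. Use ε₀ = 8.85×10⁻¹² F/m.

A = π(0.0175 m)² = 9.62×10⁻⁴ m².
d = κε₀A/C = 6.50 × 8.85×10⁻¹² × 9.62×10⁻⁴ / 5.08×10⁻¹¹ = 1.09×10⁻³ m.

d ≈ 1.09 mm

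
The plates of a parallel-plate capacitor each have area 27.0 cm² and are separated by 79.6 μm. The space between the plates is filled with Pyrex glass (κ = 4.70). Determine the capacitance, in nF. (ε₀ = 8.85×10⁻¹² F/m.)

A = 27.0 cm² = 2.70×10⁻³ m².
C = κε₀A/d = 4.70 × 8.85×10⁻¹² × 2.70×10⁻³ / 7.96×10⁻⁵ = 1.41×10⁻⁹ F.

C ≈ 1.41 nF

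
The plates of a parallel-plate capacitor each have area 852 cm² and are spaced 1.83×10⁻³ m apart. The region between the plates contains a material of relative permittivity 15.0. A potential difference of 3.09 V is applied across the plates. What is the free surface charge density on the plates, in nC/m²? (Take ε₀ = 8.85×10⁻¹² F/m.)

A = 852 cm² = 8.52×10⁻² m².
C = κε₀A/d = 15.0 × 8.85×10⁻¹² × 8.52×10⁻² / 1.83×10⁻³ = 6.18×10⁻⁹ F.
σ = Q/A = CV/A = 6.18×10⁻⁹ × 3.09 / 8.52×10⁻² = 2.24×10⁻⁷ C/m².

224 nC/m²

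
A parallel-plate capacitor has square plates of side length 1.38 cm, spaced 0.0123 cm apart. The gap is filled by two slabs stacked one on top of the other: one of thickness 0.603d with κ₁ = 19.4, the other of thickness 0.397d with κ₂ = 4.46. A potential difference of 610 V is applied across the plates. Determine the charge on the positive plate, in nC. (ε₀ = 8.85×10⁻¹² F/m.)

A = (1.38 cm)² = 1.90×10⁻⁴ m².
Stacked slabs ⇒ two capacitors in series, each with the full plate area.
C₁ = κ₁ε₀A/d₁ = 19.4 × 8.85×10⁻¹² × 1.90×10⁻⁴ / 7.42×10⁻⁵ = 4.41×10⁻¹⁰ F.
C₂ = κ₂ε₀A/d₂ = 4.46 × 8.85×10⁻¹² × 1.90×10⁻⁴ / 4.88×10⁻⁵ = 1.54×10⁻¹⁰ F.
C = (1/C₁ + 1/C₂)⁻¹ = 1.14×10⁻¹⁰ F.
Q = CV = 1.14×10⁻¹⁰ × 610 = 6.96×10⁻⁸ C.

Q ≈ 69.6 nC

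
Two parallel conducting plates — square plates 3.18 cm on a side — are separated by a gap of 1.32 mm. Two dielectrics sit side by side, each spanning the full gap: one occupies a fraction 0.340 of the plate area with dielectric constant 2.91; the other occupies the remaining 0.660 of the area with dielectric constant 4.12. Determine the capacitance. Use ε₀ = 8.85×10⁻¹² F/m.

C ≈ 25.1 pF

A = (3.18 cm)² = 1.01×10⁻³ m².
Side-by-side slabs ⇒ two capacitors in parallel, each spanning the full gap.
C₁ = κ₁ε₀A₁/d = 2.91 × 8.85×10⁻¹² × 3.44×10⁻⁴ / 1.32×10⁻³ = 6.71×10⁻¹² F.
C₂ = κ₂ε₀A₂/d = 4.12 × 8.85×10⁻¹² × 6.67×10⁻⁴ / 1.32×10⁻³ = 1.84×10⁻¹¹ F.
C = C₁ + C₂ = 2.51×10⁻¹¹ F.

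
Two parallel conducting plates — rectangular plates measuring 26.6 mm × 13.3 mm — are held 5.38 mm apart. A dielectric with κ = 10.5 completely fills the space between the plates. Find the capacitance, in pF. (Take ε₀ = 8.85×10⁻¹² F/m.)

C ≈ 6.11 pF

A = 26.6 × 13.3 mm² = 3.54×10⁻⁴ m².
C = κε₀A/d = 10.5 × 8.85×10⁻¹² × 3.54×10⁻⁴ / 5.38×10⁻³ = 6.11×10⁻¹² F.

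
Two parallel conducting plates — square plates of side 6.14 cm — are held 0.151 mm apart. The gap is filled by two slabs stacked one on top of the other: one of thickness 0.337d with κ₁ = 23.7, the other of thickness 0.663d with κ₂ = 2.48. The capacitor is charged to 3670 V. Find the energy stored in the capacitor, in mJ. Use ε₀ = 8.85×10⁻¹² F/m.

A = (6.14 cm)² = 3.77×10⁻³ m².
Stacked slabs ⇒ two capacitors in series, each with the full plate area.
C₁ = κ₁ε₀A/d₁ = 23.7 × 8.85×10⁻¹² × 3.77×10⁻³ / 5.09×10⁻⁵ = 1.55×10⁻⁸ F.
C₂ = κ₂ε₀A/d₂ = 2.48 × 8.85×10⁻¹² × 3.77×10⁻³ / 1.00×10⁻⁴ = 8.26×10⁻¹⁰ F.
C = (1/C₁ + 1/C₂)⁻¹ = 7.85×10⁻¹⁰ F.
U = ½CV² = ½ × 7.85×10⁻¹⁰ × (3670)² = 5.28×10⁻³ J.

5.28 mJ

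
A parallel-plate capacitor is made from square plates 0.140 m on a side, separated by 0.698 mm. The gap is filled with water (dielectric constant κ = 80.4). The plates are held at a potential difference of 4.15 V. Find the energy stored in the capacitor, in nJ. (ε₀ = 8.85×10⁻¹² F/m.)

U ≈ 172 nJ

A = (0.140 m)² = 1.96×10⁻² m².
C = κε₀A/d = 80.4 × 8.85×10⁻¹² × 1.96×10⁻² / 6.98×10⁻⁴ = 2.00×10⁻⁸ F.
U = ½CV² = ½ × 2.00×10⁻⁸ × (4.15)² = 1.72×10⁻⁷ J.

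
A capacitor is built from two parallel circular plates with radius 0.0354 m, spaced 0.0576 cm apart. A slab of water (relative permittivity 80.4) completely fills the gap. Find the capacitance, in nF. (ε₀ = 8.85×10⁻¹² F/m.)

A = π(0.0354 m)² = 3.94×10⁻³ m².
C = κε₀A/d = 80.4 × 8.85×10⁻¹² × 3.94×10⁻³ / 5.76×10⁻⁴ = 4.86×10⁻⁹ F.

C ≈ 4.86 nF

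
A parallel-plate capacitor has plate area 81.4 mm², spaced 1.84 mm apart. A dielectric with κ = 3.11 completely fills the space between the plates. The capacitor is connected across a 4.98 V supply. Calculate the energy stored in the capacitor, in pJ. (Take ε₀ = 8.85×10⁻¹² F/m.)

15.1 pJ

A = 81.4 mm² = 8.14×10⁻⁵ m².
C = κε₀A/d = 3.11 × 8.85×10⁻¹² × 8.14×10⁻⁵ / 1.84×10⁻³ = 1.22×10⁻¹² F.
U = ½CV² = ½ × 1.22×10⁻¹² × (4.98)² = 1.51×10⁻¹¹ J.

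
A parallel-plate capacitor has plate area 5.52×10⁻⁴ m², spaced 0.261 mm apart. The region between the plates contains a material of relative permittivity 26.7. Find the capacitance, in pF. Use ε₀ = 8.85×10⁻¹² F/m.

C = κε₀A/d = 26.7 × 8.85×10⁻¹² × 5.52×10⁻⁴ / 2.61×10⁻⁴ = 5.00×10⁻¹⁰ F.

C ≈ 500 pF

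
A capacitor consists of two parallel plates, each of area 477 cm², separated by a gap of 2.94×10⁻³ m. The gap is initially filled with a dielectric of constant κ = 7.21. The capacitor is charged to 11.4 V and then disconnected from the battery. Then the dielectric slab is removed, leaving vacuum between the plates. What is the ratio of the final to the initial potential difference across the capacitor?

V₂/V₁ ≈ 7.21

Isolated ⇒ Q is held fixed.
C₂ = 0.139 C₁ and V = Q/C, so V₂/V₁ = C₁/C₂ = 7.21.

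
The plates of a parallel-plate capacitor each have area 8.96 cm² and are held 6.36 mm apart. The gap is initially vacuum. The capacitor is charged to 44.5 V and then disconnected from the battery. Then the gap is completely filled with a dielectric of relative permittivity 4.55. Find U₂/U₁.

0.220

Isolated ⇒ Q is held fixed.
C₂ = 4.55 C₁ and U = Q²/(2C), so U₂/U₁ = C₁/C₂ = 0.220.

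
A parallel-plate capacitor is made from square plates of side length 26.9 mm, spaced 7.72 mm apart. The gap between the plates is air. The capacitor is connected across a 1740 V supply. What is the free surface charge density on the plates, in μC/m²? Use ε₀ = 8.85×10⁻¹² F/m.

A = (26.9 mm)² = 7.24×10⁻⁴ m².
C = ε₀A/d = 8.85×10⁻¹² × 7.24×10⁻⁴ / 7.72×10⁻³ = 8.30×10⁻¹³ F.
σ = Q/A = CV/A = 8.30×10⁻¹³ × 1740 / 7.24×10⁻⁴ = 1.99×10⁻⁶ C/m².

1.99 μC/m²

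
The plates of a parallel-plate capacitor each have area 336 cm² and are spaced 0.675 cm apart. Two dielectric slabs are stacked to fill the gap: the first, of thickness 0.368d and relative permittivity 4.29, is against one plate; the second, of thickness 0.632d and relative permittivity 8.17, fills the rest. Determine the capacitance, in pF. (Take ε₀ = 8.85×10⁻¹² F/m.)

C ≈ 270 pF

A = 336 cm² = 3.36×10⁻² m².
Stacked slabs ⇒ two capacitors in series, each with the full plate area.
C₁ = κ₁ε₀A/d₁ = 4.29 × 8.85×10⁻¹² × 3.36×10⁻² / 2.48×10⁻³ = 5.14×10⁻¹⁰ F.
C₂ = κ₂ε₀A/d₂ = 8.17 × 8.85×10⁻¹² × 3.36×10⁻² / 4.27×10⁻³ = 5.69×10⁻¹⁰ F.
C = (1/C₁ + 1/C₂)⁻¹ = 2.70×10⁻¹⁰ F.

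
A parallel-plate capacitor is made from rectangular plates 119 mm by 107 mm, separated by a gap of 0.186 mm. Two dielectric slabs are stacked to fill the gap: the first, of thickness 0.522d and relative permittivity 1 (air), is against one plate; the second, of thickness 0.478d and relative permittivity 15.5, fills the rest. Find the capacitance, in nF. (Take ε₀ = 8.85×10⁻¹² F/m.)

A = 119 × 107 mm² = 1.27×10⁻² m².
Stacked slabs ⇒ two capacitors in series, each with the full plate area.
C₁ = κ₁ε₀A/d₁ = 1.00 × 8.85×10⁻¹² × 1.27×10⁻² / 9.71×10⁻⁵ = 1.16×10⁻⁹ F.
C₂ = κ₂ε₀A/d₂ = 15.5 × 8.85×10⁻¹² × 1.27×10⁻² / 8.89×10⁻⁵ = 1.96×10⁻⁸ F.
C = (1/C₁ + 1/C₂)⁻¹ = 1.10×10⁻⁹ F.

C ≈ 1.10 nF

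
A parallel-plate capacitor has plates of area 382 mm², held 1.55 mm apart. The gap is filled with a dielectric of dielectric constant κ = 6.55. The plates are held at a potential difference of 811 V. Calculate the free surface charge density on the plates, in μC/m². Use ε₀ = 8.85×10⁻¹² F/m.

30.3 μC/m²

A = 382 mm² = 3.82×10⁻⁴ m².
C = κε₀A/d = 6.55 × 8.85×10⁻¹² × 3.82×10⁻⁴ / 1.55×10⁻³ = 1.43×10⁻¹¹ F.
σ = Q/A = CV/A = 1.43×10⁻¹¹ × 811 / 3.82×10⁻⁴ = 3.03×10⁻⁵ C/m².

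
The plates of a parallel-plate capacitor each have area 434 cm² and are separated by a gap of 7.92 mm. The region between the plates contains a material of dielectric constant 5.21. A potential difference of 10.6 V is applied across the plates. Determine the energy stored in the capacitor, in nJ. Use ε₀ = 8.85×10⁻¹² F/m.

U ≈ 14.2 nJ

A = 434 cm² = 4.34×10⁻² m².
C = κε₀A/d = 5.21 × 8.85×10⁻¹² × 4.34×10⁻² / 7.92×10⁻³ = 2.53×10⁻¹⁰ F.
U = ½CV² = ½ × 2.53×10⁻¹⁰ × (10.6)² = 1.42×10⁻⁸ J.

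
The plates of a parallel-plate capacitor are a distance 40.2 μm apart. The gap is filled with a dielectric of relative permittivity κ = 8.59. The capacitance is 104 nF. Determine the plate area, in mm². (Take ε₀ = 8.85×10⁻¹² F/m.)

A = Cd/(κε₀) = 1.04×10⁻⁷ × 4.02×10⁻⁵ / (8.59 × 8.85×10⁻¹²) = 5.50×10⁻² m².

A ≈ 5.50×10⁴ mm²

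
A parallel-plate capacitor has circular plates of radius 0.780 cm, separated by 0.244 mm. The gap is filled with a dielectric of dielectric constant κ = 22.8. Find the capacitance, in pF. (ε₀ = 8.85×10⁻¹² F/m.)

C ≈ 158 pF

A = π(0.780 cm)² = 1.91×10⁻⁴ m².
C = κε₀A/d = 22.8 × 8.85×10⁻¹² × 1.91×10⁻⁴ / 2.44×10⁻⁴ = 1.58×10⁻¹⁰ F.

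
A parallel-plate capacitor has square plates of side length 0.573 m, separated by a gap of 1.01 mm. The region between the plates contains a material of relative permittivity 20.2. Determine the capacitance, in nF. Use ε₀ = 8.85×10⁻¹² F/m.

58.1 nF

A = (0.573 m)² = 0.328 m².
C = κε₀A/d = 20.2 × 8.85×10⁻¹² × 0.328 / 1.01×10⁻³ = 5.81×10⁻⁸ F.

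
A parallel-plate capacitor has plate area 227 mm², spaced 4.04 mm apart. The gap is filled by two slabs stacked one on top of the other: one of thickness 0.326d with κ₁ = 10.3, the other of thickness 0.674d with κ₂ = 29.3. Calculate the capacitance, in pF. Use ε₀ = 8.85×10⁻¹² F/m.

C ≈ 9.10 pF

A = 227 mm² = 2.27×10⁻⁴ m².
Stacked slabs ⇒ two capacitors in series, each with the full plate area.
C₁ = κ₁ε₀A/d₁ = 10.3 × 8.85×10⁻¹² × 2.27×10⁻⁴ / 1.32×10⁻³ = 1.57×10⁻¹¹ F.
C₂ = κ₂ε₀A/d₂ = 29.3 × 8.85×10⁻¹² × 2.27×10⁻⁴ / 2.72×10⁻³ = 2.16×10⁻¹¹ F.
C = (1/C₁ + 1/C₂)⁻¹ = 9.10×10⁻¹² F.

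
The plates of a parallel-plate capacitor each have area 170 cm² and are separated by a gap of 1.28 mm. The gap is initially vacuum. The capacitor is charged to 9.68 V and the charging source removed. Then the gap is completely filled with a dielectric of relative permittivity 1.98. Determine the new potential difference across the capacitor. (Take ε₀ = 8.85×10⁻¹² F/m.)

A = 170 cm² = 1.70×10⁻² m².
Initially C₁ = ε₀A/d = 8.85×10⁻¹² × 1.70×10⁻² / 1.28×10⁻³ = 1.18×10⁻¹⁰ F.
V₁ = 9.68 V.
Isolated ⇒ Q is held fixed. C₂ = 1.98 C₁ and V = Q/C, so V₂/V₁ = C₁/C₂ = 0.505.
V₂ = 0.505 × 9.68 = 4.89 V.

4.89 V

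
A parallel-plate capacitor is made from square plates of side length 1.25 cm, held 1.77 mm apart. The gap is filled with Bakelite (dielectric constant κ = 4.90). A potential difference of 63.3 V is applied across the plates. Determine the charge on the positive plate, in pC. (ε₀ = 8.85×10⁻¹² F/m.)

Q ≈ 242 pC

A = (1.25 cm)² = 1.56×10⁻⁴ m².
C = κε₀A/d = 4.90 × 8.85×10⁻¹² × 1.56×10⁻⁴ / 1.77×10⁻³ = 3.83×10⁻¹² F.
Q = CV = 3.83×10⁻¹² × 63.3 = 2.42×10⁻¹⁰ C.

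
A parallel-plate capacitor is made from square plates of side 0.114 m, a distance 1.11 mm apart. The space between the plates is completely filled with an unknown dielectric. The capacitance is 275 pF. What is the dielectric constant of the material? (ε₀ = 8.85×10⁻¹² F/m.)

A = (0.114 m)² = 1.30×10⁻² m².
κ = Cd/(ε₀A) = 2.75×10⁻¹⁰ × 1.11×10⁻³ / (8.85×10⁻¹² × 1.30×10⁻²) = 2.65.

2.65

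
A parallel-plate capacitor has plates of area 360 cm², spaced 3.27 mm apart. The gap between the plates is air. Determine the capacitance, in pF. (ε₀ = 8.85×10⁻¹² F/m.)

97.4 pF

A = 360 cm² = 3.60×10⁻² m².
C = ε₀A/d = 8.85×10⁻¹² × 3.60×10⁻² / 3.27×10⁻³ = 9.74×10⁻¹¹ F.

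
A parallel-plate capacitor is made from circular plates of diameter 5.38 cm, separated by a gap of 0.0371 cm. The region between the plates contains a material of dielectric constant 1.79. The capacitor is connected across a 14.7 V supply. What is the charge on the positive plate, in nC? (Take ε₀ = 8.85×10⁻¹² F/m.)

A = π(5.38/2 cm)² = 2.27×10⁻³ m².
C = κε₀A/d = 1.79 × 8.85×10⁻¹² × 2.27×10⁻³ / 3.71×10⁻⁴ = 9.71×10⁻¹¹ F.
Q = CV = 9.71×10⁻¹¹ × 14.7 = 1.43×10⁻⁹ C.

1.43 nC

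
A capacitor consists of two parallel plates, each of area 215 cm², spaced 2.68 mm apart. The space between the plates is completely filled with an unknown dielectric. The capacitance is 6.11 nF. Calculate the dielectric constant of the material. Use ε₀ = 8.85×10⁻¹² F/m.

κ ≈ 86.1

A = 215 cm² = 2.15×10⁻² m².
κ = Cd/(ε₀A) = 6.11×10⁻⁹ × 2.68×10⁻³ / (8.85×10⁻¹² × 2.15×10⁻²) = 86.1.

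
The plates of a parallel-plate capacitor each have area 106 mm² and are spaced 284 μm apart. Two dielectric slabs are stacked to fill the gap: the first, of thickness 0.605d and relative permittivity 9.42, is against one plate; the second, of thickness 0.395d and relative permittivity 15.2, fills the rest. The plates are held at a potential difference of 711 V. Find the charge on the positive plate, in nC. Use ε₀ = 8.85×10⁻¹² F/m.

Q ≈ 26.0 nC

A = 106 mm² = 1.06×10⁻⁴ m².
Stacked slabs ⇒ two capacitors in series, each with the full plate area.
C₁ = κ₁ε₀A/d₁ = 9.42 × 8.85×10⁻¹² × 1.06×10⁻⁴ / 1.72×10⁻⁴ = 5.14×10⁻¹¹ F.
C₂ = κ₂ε₀A/d₂ = 15.2 × 8.85×10⁻¹² × 1.06×10⁻⁴ / 1.12×10⁻⁴ = 1.27×10⁻¹⁰ F.
C = (1/C₁ + 1/C₂)⁻¹ = 3.66×10⁻¹¹ F.
Q = CV = 3.66×10⁻¹¹ × 711 = 2.60×10⁻⁸ C.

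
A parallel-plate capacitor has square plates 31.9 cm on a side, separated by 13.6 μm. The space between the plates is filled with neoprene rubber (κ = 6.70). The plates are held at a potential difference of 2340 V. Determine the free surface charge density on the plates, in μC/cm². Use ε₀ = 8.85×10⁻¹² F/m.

σ ≈ 1.02 μC/cm²

A = (31.9 cm)² = 0.102 m².
C = κε₀A/d = 6.70 × 8.85×10⁻¹² × 0.102 / 1.36×10⁻⁵ = 4.44×10⁻⁷ F.
σ = Q/A = CV/A = 4.44×10⁻⁷ × 2340 / 0.102 = 1.02×10⁻² C/m².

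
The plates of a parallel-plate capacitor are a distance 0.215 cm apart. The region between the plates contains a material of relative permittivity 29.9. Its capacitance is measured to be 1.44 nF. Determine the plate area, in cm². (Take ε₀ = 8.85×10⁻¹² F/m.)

117 cm²

A = Cd/(κε₀) = 1.44×10⁻⁹ × 2.15×10⁻³ / (29.9 × 8.85×10⁻¹²) = 1.17×10⁻² m².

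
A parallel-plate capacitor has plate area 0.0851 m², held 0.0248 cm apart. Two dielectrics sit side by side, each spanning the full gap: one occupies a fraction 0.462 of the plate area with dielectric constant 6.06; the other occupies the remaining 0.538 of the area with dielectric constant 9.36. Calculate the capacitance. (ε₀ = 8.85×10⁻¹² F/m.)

Side-by-side slabs ⇒ two capacitors in parallel, each spanning the full gap.
C₁ = κ₁ε₀A₁/d = 6.06 × 8.85×10⁻¹² × 3.93×10⁻² / 2.48×10⁻⁴ = 8.50×10⁻⁹ F.
C₂ = κ₂ε₀A₂/d = 9.36 × 8.85×10⁻¹² × 4.58×10⁻² / 2.48×10⁻⁴ = 1.53×10⁻⁸ F.
C = C₁ + C₂ = 2.38×10⁻⁸ F.

23.8 nF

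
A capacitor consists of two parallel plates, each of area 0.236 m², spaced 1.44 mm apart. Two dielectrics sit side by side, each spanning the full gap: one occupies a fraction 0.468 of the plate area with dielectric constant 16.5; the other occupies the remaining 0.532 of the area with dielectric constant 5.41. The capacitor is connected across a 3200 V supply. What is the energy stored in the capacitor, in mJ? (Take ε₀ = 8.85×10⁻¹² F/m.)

78.7 mJ

Side-by-side slabs ⇒ two capacitors in parallel, each spanning the full gap.
C₁ = κ₁ε₀A₁/d = 16.5 × 8.85×10⁻¹² × 0.110 / 1.44×10⁻³ = 1.12×10⁻⁸ F.
C₂ = κ₂ε₀A₂/d = 5.41 × 8.85×10⁻¹² × 0.126 / 1.44×10⁻³ = 4.17×10⁻⁹ F.
C = C₁ + C₂ = 1.54×10⁻⁸ F.
U = ½CV² = ½ × 1.54×10⁻⁸ × (3200)² = 7.87×10⁻² J.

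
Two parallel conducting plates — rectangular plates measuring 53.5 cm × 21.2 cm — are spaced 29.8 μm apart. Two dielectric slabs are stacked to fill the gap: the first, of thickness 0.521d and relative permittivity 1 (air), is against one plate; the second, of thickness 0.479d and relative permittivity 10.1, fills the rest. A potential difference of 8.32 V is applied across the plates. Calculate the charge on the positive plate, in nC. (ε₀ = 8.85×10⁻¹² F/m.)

Q ≈ 493 nC

A = 53.5 × 21.2 cm² = 0.113 m².
Stacked slabs ⇒ two capacitors in series, each with the full plate area.
C₁ = κ₁ε₀A/d₁ = 1.00 × 8.85×10⁻¹² × 0.113 / 1.55×10⁻⁵ = 6.47×10⁻⁸ F.
C₂ = κ₂ε₀A/d₂ = 10.1 × 8.85×10⁻¹² × 0.113 / 1.43×10⁻⁵ = 7.10×10⁻⁷ F.
C = (1/C₁ + 1/C₂)⁻¹ = 5.93×10⁻⁸ F.
Q = CV = 5.93×10⁻⁸ × 8.32 = 4.93×10⁻⁷ C.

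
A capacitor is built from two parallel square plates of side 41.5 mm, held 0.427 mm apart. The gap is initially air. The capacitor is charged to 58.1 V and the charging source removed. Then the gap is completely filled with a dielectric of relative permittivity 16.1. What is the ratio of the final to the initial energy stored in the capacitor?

Isolated ⇒ Q is held fixed.
C₂ = 16.1 C₁ and U = Q²/(2C), so U₂/U₁ = C₁/C₂ = 0.0621.

0.0621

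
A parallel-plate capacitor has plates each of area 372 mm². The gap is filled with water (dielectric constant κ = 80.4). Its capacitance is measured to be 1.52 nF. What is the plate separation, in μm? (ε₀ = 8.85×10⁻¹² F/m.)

A = 372 mm² = 3.72×10⁻⁴ m².
d = κε₀A/C = 80.4 × 8.85×10⁻¹² × 3.72×10⁻⁴ / 1.52×10⁻⁹ = 1.74×10⁻⁴ m.

d ≈ 174 μm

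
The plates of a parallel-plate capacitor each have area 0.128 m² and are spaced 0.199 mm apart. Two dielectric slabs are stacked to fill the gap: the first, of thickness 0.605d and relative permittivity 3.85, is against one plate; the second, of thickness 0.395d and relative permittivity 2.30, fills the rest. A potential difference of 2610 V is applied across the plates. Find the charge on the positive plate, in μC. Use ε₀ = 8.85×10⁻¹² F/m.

Stacked slabs ⇒ two capacitors in series, each with the full plate area.
C₁ = κ₁ε₀A/d₁ = 3.85 × 8.85×10⁻¹² × 0.128 / 1.20×10⁻⁴ = 3.62×10⁻⁸ F.
C₂ = κ₂ε₀A/d₂ = 2.30 × 8.85×10⁻¹² × 0.128 / 7.86×10⁻⁵ = 3.31×10⁻⁸ F.
C = (1/C₁ + 1/C₂)⁻¹ = 1.73×10⁻⁸ F.
Q = CV = 1.73×10⁻⁸ × 2610 = 4.52×10⁻⁵ C.

Q ≈ 45.2 μC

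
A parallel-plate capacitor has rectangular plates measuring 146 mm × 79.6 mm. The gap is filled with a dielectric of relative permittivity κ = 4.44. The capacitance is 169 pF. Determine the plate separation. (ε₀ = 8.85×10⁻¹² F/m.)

2.70 mm

A = 146 × 79.6 mm² = 1.16×10⁻² m².
d = κε₀A/C = 4.44 × 8.85×10⁻¹² × 1.16×10⁻² / 1.69×10⁻¹⁰ = 2.70×10⁻³ m.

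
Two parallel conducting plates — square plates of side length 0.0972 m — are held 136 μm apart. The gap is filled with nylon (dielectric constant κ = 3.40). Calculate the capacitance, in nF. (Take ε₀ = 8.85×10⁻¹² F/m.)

A = (0.0972 m)² = 9.45×10⁻³ m².
C = κε₀A/d = 3.40 × 8.85×10⁻¹² × 9.45×10⁻³ / 1.36×10⁻⁴ = 2.09×10⁻⁹ F.

2.09 nF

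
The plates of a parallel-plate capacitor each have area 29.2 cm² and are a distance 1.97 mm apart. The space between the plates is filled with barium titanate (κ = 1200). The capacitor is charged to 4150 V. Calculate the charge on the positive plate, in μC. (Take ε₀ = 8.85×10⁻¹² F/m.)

A = 29.2 cm² = 2.92×10⁻³ m².
C = κε₀A/d = 1200 × 8.85×10⁻¹² × 2.92×10⁻³ / 1.97×10⁻³ = 1.57×10⁻⁸ F.
Q = CV = 1.57×10⁻⁸ × 4150 = 6.53×10⁻⁵ C.

65.3 μC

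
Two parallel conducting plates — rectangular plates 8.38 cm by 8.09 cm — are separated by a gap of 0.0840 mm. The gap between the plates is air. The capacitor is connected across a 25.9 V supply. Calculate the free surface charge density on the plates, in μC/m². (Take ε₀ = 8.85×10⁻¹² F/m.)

A = 8.38 × 8.09 cm² = 6.78×10⁻³ m².
C = ε₀A/d = 8.85×10⁻¹² × 6.78×10⁻³ / 8.40×10⁻⁵ = 7.14×10⁻¹⁰ F.
σ = Q/A = CV/A = 7.14×10⁻¹⁰ × 25.9 / 6.78×10⁻³ = 2.73×10⁻⁶ C/m².

σ ≈ 2.73 μC/m²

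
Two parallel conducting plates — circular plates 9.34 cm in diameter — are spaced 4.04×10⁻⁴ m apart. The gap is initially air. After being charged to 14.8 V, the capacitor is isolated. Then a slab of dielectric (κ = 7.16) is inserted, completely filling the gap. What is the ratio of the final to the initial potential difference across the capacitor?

Isolated ⇒ Q is held fixed.
C₂ = 7.16 C₁ and V = Q/C, so V₂/V₁ = C₁/C₂ = 0.140.

V₂/V₁ ≈ 0.140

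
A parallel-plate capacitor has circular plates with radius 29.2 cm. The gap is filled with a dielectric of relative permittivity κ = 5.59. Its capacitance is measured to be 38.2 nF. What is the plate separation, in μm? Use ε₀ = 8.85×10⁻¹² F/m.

347 μm

A = π(29.2 cm)² = 0.268 m².
d = κε₀A/C = 5.59 × 8.85×10⁻¹² × 0.268 / 3.82×10⁻⁸ = 3.47×10⁻⁴ m.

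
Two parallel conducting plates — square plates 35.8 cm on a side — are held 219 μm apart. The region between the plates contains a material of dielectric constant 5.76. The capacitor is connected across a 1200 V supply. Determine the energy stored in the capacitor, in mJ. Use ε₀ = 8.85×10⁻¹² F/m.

21.5 mJ

A = (35.8 cm)² = 0.128 m².
C = κε₀A/d = 5.76 × 8.85×10⁻¹² × 0.128 / 2.19×10⁻⁴ = 2.98×10⁻⁸ F.
U = ½CV² = ½ × 2.98×10⁻⁸ × (1200)² = 2.15×10⁻² J.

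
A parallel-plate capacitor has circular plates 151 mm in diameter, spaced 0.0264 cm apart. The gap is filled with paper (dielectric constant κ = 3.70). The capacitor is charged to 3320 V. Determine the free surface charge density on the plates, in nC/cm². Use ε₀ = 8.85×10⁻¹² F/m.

σ ≈ 41.2 nC/cm²

A = π(151/2 mm)² = 1.79×10⁻² m².
C = κε₀A/d = 3.70 × 8.85×10⁻¹² × 1.79×10⁻² / 2.64×10⁻⁴ = 2.22×10⁻⁹ F.
σ = Q/A = CV/A = 2.22×10⁻⁹ × 3320 / 1.79×10⁻² = 4.12×10⁻⁴ C/m².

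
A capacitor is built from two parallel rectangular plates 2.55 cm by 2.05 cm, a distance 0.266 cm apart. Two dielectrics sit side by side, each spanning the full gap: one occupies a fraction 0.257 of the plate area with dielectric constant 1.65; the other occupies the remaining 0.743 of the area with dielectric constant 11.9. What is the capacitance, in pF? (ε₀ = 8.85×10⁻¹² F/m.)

A = 2.55 × 2.05 cm² = 5.23×10⁻⁴ m².
Side-by-side slabs ⇒ two capacitors in parallel, each spanning the full gap.
C₁ = κ₁ε₀A₁/d = 1.65 × 8.85×10⁻¹² × 1.34×10⁻⁴ / 2.66×10⁻³ = 7.38×10⁻¹³ F.
C₂ = κ₂ε₀A₂/d = 11.9 × 8.85×10⁻¹² × 3.88×10⁻⁴ / 2.66×10⁻³ = 1.54×10⁻¹¹ F.
C = C₁ + C₂ = 1.61×10⁻¹¹ F.

C ≈ 16.1 pF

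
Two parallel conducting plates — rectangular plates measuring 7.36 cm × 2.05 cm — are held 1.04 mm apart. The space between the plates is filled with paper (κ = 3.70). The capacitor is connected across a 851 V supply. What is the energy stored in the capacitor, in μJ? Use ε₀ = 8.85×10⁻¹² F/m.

A = 7.36 × 2.05 cm² = 1.51×10⁻³ m².
C = κε₀A/d = 3.70 × 8.85×10⁻¹² × 1.51×10⁻³ / 1.04×10⁻³ = 4.75×10⁻¹¹ F.
U = ½CV² = ½ × 4.75×10⁻¹¹ × (851)² = 1.72×10⁻⁵ J.

U ≈ 17.2 μJ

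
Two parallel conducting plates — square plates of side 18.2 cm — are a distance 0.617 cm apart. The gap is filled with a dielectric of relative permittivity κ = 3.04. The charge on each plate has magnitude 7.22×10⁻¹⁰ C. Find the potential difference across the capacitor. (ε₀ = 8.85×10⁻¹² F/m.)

A = (18.2 cm)² = 3.31×10⁻² m².
C = κε₀A/d = 3.04 × 8.85×10⁻¹² × 3.31×10⁻² / 6.17×10⁻³ = 1.44×10⁻¹⁰ F.
V = Q/C = 7.22×10⁻¹⁰ / 1.44×10⁻¹⁰ = 5.00 V.

5.00 V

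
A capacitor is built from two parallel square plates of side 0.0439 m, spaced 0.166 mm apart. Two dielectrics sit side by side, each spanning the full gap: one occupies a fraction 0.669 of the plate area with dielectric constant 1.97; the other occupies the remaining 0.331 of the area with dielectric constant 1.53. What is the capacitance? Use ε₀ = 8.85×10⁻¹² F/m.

187 pF

A = (0.0439 m)² = 1.93×10⁻³ m².
Side-by-side slabs ⇒ two capacitors in parallel, each spanning the full gap.
C₁ = κ₁ε₀A₁/d = 1.97 × 8.85×10⁻¹² × 1.29×10⁻³ / 1.66×10⁻⁴ = 1.35×10⁻¹⁰ F.
C₂ = κ₂ε₀A₂/d = 1.53 × 8.85×10⁻¹² × 6.38×10⁻⁴ / 1.66×10⁻⁴ = 5.20×10⁻¹¹ F.
C = C₁ + C₂ = 1.87×10⁻¹⁰ F.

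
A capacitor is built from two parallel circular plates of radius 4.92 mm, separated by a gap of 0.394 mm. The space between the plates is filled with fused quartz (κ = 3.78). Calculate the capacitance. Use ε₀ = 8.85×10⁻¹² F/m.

A = π(4.92 mm)² = 7.60×10⁻⁵ m².
C = κε₀A/d = 3.78 × 8.85×10⁻¹² × 7.60×10⁻⁵ / 3.94×10⁻⁴ = 6.46×10⁻¹² F.

C ≈ 6.46 pF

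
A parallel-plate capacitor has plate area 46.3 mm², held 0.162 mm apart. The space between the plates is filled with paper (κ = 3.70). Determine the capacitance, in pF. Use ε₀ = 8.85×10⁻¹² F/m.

9.36 pF

A = 46.3 mm² = 4.63×10⁻⁵ m².
C = κε₀A/d = 3.70 × 8.85×10⁻¹² × 4.63×10⁻⁵ / 1.62×10⁻⁴ = 9.36×10⁻¹² F.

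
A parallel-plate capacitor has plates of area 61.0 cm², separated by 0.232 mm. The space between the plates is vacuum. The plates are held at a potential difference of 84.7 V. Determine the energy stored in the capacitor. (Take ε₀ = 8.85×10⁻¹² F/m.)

A = 61.0 cm² = 6.10×10⁻³ m².
C = ε₀A/d = 8.85×10⁻¹² × 6.10×10⁻³ / 2.32×10⁻⁴ = 2.33×10⁻¹⁰ F.
U = ½CV² = ½ × 2.33×10⁻¹⁰ × (84.7)² = 8.35×10⁻⁷ J.

0.835 μJ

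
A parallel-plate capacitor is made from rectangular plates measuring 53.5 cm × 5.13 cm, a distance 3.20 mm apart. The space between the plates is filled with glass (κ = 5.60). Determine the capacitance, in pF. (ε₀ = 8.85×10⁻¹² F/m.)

425 pF

A = 53.5 × 5.13 cm² = 2.74×10⁻² m².
C = κε₀A/d = 5.60 × 8.85×10⁻¹² × 2.74×10⁻² / 3.20×10⁻³ = 4.25×10⁻¹⁰ F.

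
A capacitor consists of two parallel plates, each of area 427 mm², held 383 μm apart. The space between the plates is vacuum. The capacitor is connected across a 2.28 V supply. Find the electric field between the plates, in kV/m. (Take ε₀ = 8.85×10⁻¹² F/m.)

E ≈ 5.95 kV/m

E = V/d = 2.28 / 3.83×10⁻⁴ = 5.95×10³ V/m.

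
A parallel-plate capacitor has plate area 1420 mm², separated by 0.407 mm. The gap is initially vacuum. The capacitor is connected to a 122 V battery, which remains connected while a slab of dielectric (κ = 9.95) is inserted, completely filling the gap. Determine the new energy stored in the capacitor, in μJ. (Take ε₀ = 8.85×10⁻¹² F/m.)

A = 1420 mm² = 1.42×10⁻³ m².
Initially C₁ = ε₀A/d = 8.85×10⁻¹² × 1.42×10⁻³ / 4.07×10⁻⁴ = 3.09×10⁻¹¹ F.
U₁ = 2.30×10⁻⁷ J.
Battery connected ⇒ V is held fixed. C₂ = 9.95 C₁ and U = ½CV², so U₂/U₁ = C₂/C₁ = 9.95.
U₂ = 9.95 × 2.30×10⁻⁷ = 2.29×10⁻⁶ J.

U ≈ 2.29 μJ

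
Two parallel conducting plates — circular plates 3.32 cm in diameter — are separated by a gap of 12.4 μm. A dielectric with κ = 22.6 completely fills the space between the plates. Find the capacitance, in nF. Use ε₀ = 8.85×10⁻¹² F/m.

A = π(3.32/2 cm)² = 8.66×10⁻⁴ m².
C = κε₀A/d = 22.6 × 8.85×10⁻¹² × 8.66×10⁻⁴ / 1.24×10⁻⁵ = 1.40×10⁻⁸ F.

14.0 nF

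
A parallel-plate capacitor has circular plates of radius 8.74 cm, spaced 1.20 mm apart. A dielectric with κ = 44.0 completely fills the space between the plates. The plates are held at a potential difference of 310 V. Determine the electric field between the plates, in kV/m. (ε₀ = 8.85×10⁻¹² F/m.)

E = V/d = 310 / 1.20×10⁻³ = 2.58×10⁵ V/m.

E ≈ 258 kV/m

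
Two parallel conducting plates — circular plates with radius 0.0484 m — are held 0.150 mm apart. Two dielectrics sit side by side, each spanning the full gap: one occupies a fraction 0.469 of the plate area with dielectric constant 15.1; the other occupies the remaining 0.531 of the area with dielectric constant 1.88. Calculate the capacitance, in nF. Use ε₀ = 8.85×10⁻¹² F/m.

3.51 nF

A = π(0.0484 m)² = 7.36×10⁻³ m².
Side-by-side slabs ⇒ two capacitors in parallel, each spanning the full gap.
C₁ = κ₁ε₀A₁/d = 15.1 × 8.85×10⁻¹² × 3.45×10⁻³ / 1.50×10⁻⁴ = 3.07×10⁻⁹ F.
C₂ = κ₂ε₀A₂/d = 1.88 × 8.85×10⁻¹² × 3.91×10⁻³ / 1.50×10⁻⁴ = 4.33×10⁻¹⁰ F.
C = C₁ + C₂ = 3.51×10⁻⁹ F.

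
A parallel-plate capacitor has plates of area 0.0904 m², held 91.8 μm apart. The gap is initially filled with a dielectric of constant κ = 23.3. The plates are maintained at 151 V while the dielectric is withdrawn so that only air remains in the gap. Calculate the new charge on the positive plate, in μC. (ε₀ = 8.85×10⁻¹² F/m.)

Initially C₁ = κε₀A/d = 23.3 × 8.85×10⁻¹² × 9.04×10⁻² / 9.18×10⁻⁵ = 2.03×10⁻⁷ F.
Q₁ = 3.07×10⁻⁵ C.
Battery connected ⇒ V is held fixed. C₂ = 0.0429 C₁ and Q = CV, so Q₂/Q₁ = C₂/C₁ = 0.0429.
Q₂ = 0.0429 × 3.07×10⁻⁵ = 1.32×10⁻⁶ C.

1.32 μC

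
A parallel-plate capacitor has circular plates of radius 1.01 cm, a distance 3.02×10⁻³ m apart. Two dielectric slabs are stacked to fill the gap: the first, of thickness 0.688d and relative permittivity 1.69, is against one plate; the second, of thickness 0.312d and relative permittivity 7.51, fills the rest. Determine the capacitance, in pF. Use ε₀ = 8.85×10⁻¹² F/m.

A = π(1.01 cm)² = 3.20×10⁻⁴ m².
Stacked slabs ⇒ two capacitors in series, each with the full plate area.
C₁ = κ₁ε₀A/d₁ = 1.69 × 8.85×10⁻¹² × 3.20×10⁻⁴ / 2.08×10⁻³ = 2.31×10⁻¹² F.
C₂ = κ₂ε₀A/d₂ = 7.51 × 8.85×10⁻¹² × 3.20×10⁻⁴ / 9.42×10⁻⁴ = 2.26×10⁻¹¹ F.
C = (1/C₁ + 1/C₂)⁻¹ = 2.09×10⁻¹² F.

C ≈ 2.09 pF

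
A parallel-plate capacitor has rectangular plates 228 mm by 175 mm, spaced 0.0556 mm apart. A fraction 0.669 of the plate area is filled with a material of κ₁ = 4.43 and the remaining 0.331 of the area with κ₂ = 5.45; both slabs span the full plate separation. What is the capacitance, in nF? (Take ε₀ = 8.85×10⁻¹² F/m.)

C ≈ 30.3 nF

A = 228 × 175 mm² = 3.99×10⁻² m².
Side-by-side slabs ⇒ two capacitors in parallel, each spanning the full gap.
C₁ = κ₁ε₀A₁/d = 4.43 × 8.85×10⁻¹² × 2.67×10⁻² / 5.56×10⁻⁵ = 1.88×10⁻⁸ F.
C₂ = κ₂ε₀A₂/d = 5.45 × 8.85×10⁻¹² × 1.32×10⁻² / 5.56×10⁻⁵ = 1.15×10⁻⁸ F.
C = C₁ + C₂ = 3.03×10⁻⁸ F.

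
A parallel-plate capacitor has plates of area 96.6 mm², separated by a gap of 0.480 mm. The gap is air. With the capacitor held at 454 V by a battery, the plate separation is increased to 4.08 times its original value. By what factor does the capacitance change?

0.245

C = ε₀A/d scales as 1/d, so C₂/C₁ = d₁/d₂ = 1/4.08 = 0.245.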